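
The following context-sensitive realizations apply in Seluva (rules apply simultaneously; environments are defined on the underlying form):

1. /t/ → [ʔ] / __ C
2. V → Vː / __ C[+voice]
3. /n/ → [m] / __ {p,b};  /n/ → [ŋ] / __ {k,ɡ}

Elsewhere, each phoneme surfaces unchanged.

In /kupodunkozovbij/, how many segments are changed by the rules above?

Segments that undergo a rule: /o/ → [oː] (rule 2); /u/ → [uː] (rule 2); /n/ → [ŋ] (rule 3); /o/ → [oː] (rule 2); /o/ → [oː] (rule 2); /i/ → [iː] (rule 2).
All other segments surface unchanged.

6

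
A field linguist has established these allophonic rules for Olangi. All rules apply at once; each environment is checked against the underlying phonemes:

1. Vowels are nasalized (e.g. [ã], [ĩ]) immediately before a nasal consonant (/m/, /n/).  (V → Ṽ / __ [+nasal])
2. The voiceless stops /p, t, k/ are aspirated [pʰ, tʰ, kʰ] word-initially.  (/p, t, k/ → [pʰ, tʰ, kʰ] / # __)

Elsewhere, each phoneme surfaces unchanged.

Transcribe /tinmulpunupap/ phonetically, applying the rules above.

[tʰĩnmulpũnupap]

Rule 2 applies to /t/ (word-initial: word-initially) → [tʰ].
/i/ meets the environment for rule 1 (before a nasal consonant) → [ĩ].
/n/ (between /i/ and /m/): no rule targets it → [n].
/m/ (between /n/ and /u/) is unaffected → [m].
/u/ (between /m/ and /l/) is in the target of rule 1 but the environment (before a nasal consonant) is not met → [u].
/l/ (between /u/ and /p/) is unaffected → [l].
/p/ (between /l/ and /u/): rule 2 targets it, but not word-initially → unchanged [p].
Rule 1 applies to /u/ (between /p/ and /n/: before a nasal consonant) → [ũ].
/n/ stays [n].
/u/ (between /n/ and /p/): rule 1 targets it, but not before a nasal consonant → unchanged [u].
/p/ (between /u/ and /a/): rule 2 targets it, but not word-initially → unchanged [p].
/a/ (between /p/ and /p/) is in the target of rule 1 but the environment (before a nasal consonant) is not met → [a].
/p/ — word-final; rule 2 does not apply here → [p].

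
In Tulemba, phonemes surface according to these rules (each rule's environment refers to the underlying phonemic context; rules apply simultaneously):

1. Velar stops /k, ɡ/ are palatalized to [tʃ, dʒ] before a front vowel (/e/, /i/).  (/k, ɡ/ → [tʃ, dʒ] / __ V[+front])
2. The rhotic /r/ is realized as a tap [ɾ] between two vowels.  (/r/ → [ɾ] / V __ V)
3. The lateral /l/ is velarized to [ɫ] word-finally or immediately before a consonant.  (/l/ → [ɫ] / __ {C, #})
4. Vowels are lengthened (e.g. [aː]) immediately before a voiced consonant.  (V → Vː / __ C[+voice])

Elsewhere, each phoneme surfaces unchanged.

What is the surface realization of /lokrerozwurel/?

/l/ (word-initial) fails the environment for rule 3, so it stays [l].
/o/ — between /l/ and /k/; rule 4 does not apply here → [o].
/k/ (between /o/ and /r/) fails the environment for rule 1, so it stays [k].
/r/ (between /k/ and /e/) fails the environment for rule 2, so it stays [r].
/e/ (between /r/ and /r/) occurs before a voiced consonant → [eː] by rule 4.
Rule 2 applies to /r/ (between /e/ and /o/: between two vowels) → [ɾ].
/o/ meets the environment for rule 4 (before a voiced consonant) → [oː].
Rule 4 applies to /u/ (between /w/ and /r/: before a voiced consonant) → [uː].
Rule 2 applies to /r/ (between /u/ and /e/: between two vowels) → [ɾ].
/e/ (between /r/ and /l/) occurs before a voiced consonant → [eː] by rule 4.
/l/ (word-final) occurs word-finally or immediately before a consonant → [ɫ] by rule 3.

[lokreːɾoːzwuːɾeːɫ]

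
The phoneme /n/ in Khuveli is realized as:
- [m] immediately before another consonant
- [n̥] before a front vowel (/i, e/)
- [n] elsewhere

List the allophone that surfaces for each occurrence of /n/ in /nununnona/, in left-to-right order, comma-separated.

[n], [n], [m], [n], [n]

Occurrence 1 (position 1): no conditioning environment matches → elsewhere allophone [n].
Occurrence 2 (position 3): no conditioning environment matches → elsewhere allophone [n].
Occurrence 3 (position 5): immediately before another consonant → [m].
Occurrence 4 (position 6): no conditioning environment matches → elsewhere allophone [n].
Occurrence 5 (position 8): no conditioning environment matches → elsewhere allophone [n].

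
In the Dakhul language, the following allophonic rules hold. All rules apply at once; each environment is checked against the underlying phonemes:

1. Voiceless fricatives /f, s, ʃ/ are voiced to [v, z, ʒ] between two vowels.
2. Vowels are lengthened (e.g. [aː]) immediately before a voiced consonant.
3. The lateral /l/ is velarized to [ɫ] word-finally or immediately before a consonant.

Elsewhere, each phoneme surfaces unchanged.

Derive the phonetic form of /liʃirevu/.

[liʒiːreːvu]

/l/ (word-initial): rule 3 targets it, but not word-finally or immediately before a consonant → unchanged [l].
/i/ (between /l/ and /ʃ/) fails the environment for rule 2, so it stays [i].
/ʃ/ (between /i/ and /i/): between two vowels, so rule 1 applies → [ʒ].
Rule 2 applies to /i/ (between /ʃ/ and /r/: before a voiced consonant) → [iː].
/r/ (between /i/ and /e/) is unaffected → [r].
/e/ meets the environment for rule 2 (before a voiced consonant) → [eː].
/v/ (between /e/ and /u/) is unaffected → [v].
/u/ — word-final; rule 2 does not apply here → [u].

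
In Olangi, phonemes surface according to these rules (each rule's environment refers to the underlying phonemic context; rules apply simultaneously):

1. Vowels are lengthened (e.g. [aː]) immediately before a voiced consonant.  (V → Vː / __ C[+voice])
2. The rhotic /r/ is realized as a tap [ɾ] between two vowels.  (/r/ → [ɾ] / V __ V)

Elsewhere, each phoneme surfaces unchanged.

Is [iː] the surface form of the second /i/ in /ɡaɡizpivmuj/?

/i/ (between /p/ and /v/): before a voiced consonant, so rule 1 applies → [iː].
The actual realization is [iː], which matches [iː].

Yes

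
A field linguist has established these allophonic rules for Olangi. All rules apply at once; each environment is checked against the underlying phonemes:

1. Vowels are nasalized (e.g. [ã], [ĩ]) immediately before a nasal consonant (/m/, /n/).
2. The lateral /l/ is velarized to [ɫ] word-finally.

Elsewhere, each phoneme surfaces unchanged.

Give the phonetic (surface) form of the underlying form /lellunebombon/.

[lellũnebõmbõn]

/l/ (word-initial): rule 2 targets it, but not word-finally → unchanged [l].
/e/ (between /l/ and /l/) is in the target of rule 1 but the environment (before a nasal consonant) is not met → [e].
/l/ (between /e/ and /l/) fails the environment for rule 2, so it stays [l].
/l/ (between /l/ and /u/) fails the environment for rule 2, so it stays [l].
/u/ meets the environment for rule 1 (before a nasal consonant) → [ũ].
/n/ stays [n].
/e/ (between /n/ and /b/): rule 1 targets it, but not before a nasal consonant → unchanged [e].
/b/ (between /e/ and /o/): no rule targets it → [b].
/o/ meets the environment for rule 1 (before a nasal consonant) → [õ].
/m/ (between /o/ and /b/): no rule targets it → [m].
/b/ (between /m/ and /o/) is unaffected → [b].
/o/ (between /b/ and /n/) occurs before a nasal consonant → [õ] by rule 1.
/n/ stays [n].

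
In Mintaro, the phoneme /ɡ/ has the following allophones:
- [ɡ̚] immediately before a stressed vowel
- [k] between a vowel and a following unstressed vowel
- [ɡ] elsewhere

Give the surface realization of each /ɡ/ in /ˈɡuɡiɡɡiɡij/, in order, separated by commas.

Occurrence 1 (position 1): immediately before a stressed vowel → [ɡ̚].
Occurrence 2 (position 3): between a vowel and a following unstressed vowel → [k].
Occurrence 3 (position 5): no conditioning environment matches → elsewhere allophone [ɡ].
Occurrence 4 (position 6): no conditioning environment matches → elsewhere allophone [ɡ].
Occurrence 5 (position 8): between a vowel and a following unstressed vowel → [k].

[ɡ̚], [k], [ɡ], [ɡ], [k]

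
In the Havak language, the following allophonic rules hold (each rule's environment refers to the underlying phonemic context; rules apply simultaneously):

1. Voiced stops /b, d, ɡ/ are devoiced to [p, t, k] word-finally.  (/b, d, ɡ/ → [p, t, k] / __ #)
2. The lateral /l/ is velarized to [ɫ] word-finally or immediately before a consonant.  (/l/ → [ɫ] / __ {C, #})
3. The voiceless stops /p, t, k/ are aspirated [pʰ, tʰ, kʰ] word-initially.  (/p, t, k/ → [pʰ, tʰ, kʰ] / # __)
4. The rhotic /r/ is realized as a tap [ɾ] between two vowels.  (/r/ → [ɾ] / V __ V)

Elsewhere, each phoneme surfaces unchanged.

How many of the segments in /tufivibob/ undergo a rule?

2

Segments that undergo a rule: /t/ → [tʰ] (rule 3); /b/ → [p] (rule 1).
All other segments surface unchanged.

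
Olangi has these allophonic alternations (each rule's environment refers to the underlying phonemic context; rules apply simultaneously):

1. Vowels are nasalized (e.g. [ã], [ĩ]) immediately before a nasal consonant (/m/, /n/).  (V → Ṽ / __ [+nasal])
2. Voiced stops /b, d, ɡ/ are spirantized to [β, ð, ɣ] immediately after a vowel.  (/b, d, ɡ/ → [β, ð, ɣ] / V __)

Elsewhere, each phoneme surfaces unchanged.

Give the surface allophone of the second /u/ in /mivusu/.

[u]

/u/ (word-final): rule 1 targets it, but not before a nasal consonant → unchanged [u].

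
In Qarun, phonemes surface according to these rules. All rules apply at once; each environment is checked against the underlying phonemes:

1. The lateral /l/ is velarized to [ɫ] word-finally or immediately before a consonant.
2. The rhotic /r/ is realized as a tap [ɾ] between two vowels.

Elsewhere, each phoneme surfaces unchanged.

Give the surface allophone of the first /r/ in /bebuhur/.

/r/ — word-final; rule 2 does not apply here → [r].

[r]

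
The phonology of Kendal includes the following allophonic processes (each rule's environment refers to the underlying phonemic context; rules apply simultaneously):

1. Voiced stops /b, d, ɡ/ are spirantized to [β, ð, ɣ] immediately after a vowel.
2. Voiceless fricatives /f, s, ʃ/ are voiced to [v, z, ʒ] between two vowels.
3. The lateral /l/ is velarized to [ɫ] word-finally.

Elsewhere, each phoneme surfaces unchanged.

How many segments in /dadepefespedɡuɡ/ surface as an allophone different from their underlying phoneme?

Segments that undergo a rule: /d/ → [ð] (rule 1); /f/ → [v] (rule 2); /d/ → [ð] (rule 1); /ɡ/ → [ɣ] (rule 1).
All other segments surface unchanged.

4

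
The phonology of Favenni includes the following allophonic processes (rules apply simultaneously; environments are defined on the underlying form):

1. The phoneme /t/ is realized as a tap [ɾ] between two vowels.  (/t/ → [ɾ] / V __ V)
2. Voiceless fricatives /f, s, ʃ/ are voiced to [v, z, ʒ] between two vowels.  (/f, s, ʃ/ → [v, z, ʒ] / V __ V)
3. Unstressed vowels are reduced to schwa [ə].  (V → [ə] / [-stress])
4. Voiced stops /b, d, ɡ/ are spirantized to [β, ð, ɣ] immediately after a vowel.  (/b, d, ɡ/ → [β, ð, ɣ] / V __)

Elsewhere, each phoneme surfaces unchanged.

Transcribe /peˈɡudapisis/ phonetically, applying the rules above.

[pəˈɣuðəpəzəs]

/e/ — between /p/ and /ɡ/, in an unstressed syllable — surfaces as [ə] (rule 3).
/ɡ/ (between /e/ and /u/) occurs immediately after a vowel → [ɣ] by rule 4.
/u/ (between /ɡ/ and /d/) is in the target of rule 3 but the environment (in an unstressed syllable) is not met → [u].
/d/ (between /u/ and /a/): immediately after a vowel, so rule 4 applies → [ð].
/a/ — between /d/ and /p/, in an unstressed syllable — surfaces as [ə] (rule 3).
/i/ (between /p/ and /s/) occurs in an unstressed syllable → [ə] by rule 3.
Rule 2 applies to /s/ (between /i/ and /i/: between two vowels) → [z].
Rule 3 applies to /i/ (between /s/ and /s/: in an unstressed syllable) → [ə].
/s/ (word-final): rule 2 targets it, but not between two vowels → unchanged [s].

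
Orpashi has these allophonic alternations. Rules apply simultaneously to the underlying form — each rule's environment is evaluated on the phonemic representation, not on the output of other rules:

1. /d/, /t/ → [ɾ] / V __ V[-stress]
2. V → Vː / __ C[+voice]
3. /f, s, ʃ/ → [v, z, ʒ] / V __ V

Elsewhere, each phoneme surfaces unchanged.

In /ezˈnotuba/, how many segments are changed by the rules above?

Segments that undergo a rule: /e/ → [eː] (rule 2); /t/ → [ɾ] (rule 1); /u/ → [uː] (rule 2).
All other segments surface unchanged.

3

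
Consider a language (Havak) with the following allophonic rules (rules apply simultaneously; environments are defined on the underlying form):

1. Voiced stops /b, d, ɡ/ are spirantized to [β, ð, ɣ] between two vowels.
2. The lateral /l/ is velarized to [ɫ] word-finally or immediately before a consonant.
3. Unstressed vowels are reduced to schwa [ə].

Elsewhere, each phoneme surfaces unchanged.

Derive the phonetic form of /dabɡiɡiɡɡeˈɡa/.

[dəbɡəɣəɡɡəˈɣa]

/d/ — word-initial; rule 1 does not apply here → [d].
/a/ meets the environment for rule 3 (in an unstressed syllable) → [ə].
/b/ (between /a/ and /ɡ/) is in the target of rule 1 but the environment (between two vowels) is not met → [b].
/ɡ/ (between /b/ and /i/) fails the environment for rule 1, so it stays [ɡ].
/i/ meets the environment for rule 3 (in an unstressed syllable) → [ə].
Rule 1 applies to /ɡ/ (between /i/ and /i/: between two vowels) → [ɣ].
/i/ meets the environment for rule 3 (in an unstressed syllable) → [ə].
/ɡ/ (between /i/ and /ɡ/) fails the environment for rule 1, so it stays [ɡ].
/ɡ/ — between /ɡ/ and /e/; rule 1 does not apply here → [ɡ].
/e/ (between /ɡ/ and /ɡ/): in an unstressed syllable, so rule 3 applies → [ə].
/ɡ/ — between /e/ and /a/, between two vowels — surfaces as [ɣ] (rule 1).
/a/ — word-final; rule 3 does not apply here → [a].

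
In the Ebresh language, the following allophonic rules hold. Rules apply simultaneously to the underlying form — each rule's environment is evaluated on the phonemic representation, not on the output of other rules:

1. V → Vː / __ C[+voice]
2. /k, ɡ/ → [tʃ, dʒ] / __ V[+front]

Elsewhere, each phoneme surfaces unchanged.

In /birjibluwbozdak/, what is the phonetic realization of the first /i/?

Rule 1 applies to /i/ (between /b/ and /r/: before a voiced consonant) → [iː].

[iː]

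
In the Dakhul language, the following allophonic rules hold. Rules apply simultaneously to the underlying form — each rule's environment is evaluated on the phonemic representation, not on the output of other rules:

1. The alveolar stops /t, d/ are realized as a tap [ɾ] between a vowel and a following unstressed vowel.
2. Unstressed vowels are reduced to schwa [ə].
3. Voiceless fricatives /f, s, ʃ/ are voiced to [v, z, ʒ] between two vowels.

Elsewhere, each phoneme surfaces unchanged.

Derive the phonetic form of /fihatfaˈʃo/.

[fəhətfəˈʒo]

/f/ (word-initial) fails the environment for rule 3, so it stays [f].
/i/ — between /f/ and /h/, in an unstressed syllable — surfaces as [ə] (rule 2).
/h/ — not in any rule's target class → [h].
/a/ meets the environment for rule 2 (in an unstressed syllable) → [ə].
/t/ (between /a/ and /f/): rule 1 targets it, but not between a vowel and a following unstressed vowel → unchanged [t].
/f/ (between /t/ and /a/) is in the target of rule 3 but the environment (between two vowels) is not met → [f].
/a/ — between /f/ and /ʃ/, in an unstressed syllable — surfaces as [ə] (rule 2).
/ʃ/ (between /a/ and /o/) occurs between two vowels → [ʒ] by rule 3.
/o/ (word-final) is in the target of rule 2 but the environment (in an unstressed syllable) is not met → [o].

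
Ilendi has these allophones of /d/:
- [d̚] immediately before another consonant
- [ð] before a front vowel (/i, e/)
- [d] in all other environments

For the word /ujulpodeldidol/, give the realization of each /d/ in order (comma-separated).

[ð], [ð], [d]

Occurrence 1 (position 7): before a front vowel (/i, e/) → [ð].
Occurrence 2 (position 10): before a front vowel (/i, e/) → [ð].
Occurrence 3 (position 12): no conditioning environment matches → elsewhere allophone [d].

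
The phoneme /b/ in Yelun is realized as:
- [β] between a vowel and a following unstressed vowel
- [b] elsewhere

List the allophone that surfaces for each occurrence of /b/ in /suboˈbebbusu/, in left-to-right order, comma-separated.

Occurrence 1 (position 3): between a vowel and a following unstressed vowel → [β].
Occurrence 2 (position 5): no conditioning environment matches → elsewhere allophone [b].
Occurrence 3 (position 7): no conditioning environment matches → elsewhere allophone [b].
Occurrence 4 (position 8): no conditioning environment matches → elsewhere allophone [b].

[β], [b], [b], [b]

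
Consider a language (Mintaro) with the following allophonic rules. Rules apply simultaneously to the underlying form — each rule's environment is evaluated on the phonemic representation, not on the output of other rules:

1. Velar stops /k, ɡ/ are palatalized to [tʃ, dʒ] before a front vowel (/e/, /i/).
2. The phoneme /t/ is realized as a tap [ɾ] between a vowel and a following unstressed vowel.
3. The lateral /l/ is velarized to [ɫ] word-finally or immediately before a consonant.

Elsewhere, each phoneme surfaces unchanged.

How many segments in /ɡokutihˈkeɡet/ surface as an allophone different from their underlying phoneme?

Segments that undergo a rule: /t/ → [ɾ] (rule 2); /k/ → [tʃ] (rule 1); /ɡ/ → [dʒ] (rule 1).
All other segments surface unchanged.

3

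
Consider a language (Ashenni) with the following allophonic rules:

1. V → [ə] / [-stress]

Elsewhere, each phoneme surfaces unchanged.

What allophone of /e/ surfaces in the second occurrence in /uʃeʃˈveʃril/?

/e/ — between /v/ and /ʃ/; rule 1 does not apply here → [e].

[e]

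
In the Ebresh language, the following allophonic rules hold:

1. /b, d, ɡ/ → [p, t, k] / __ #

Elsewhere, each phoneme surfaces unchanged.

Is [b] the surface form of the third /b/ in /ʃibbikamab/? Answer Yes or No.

No

/b/ (word-final) occurs word-finally → [p] by rule 1.
The actual realization is [p], not [b].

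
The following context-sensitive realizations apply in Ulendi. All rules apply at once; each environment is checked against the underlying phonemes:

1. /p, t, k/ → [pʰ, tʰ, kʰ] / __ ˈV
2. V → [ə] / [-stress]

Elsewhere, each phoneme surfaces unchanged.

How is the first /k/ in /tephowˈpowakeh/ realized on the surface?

/k/ — between /a/ and /e/; rule 1 does not apply here → [k].

[k]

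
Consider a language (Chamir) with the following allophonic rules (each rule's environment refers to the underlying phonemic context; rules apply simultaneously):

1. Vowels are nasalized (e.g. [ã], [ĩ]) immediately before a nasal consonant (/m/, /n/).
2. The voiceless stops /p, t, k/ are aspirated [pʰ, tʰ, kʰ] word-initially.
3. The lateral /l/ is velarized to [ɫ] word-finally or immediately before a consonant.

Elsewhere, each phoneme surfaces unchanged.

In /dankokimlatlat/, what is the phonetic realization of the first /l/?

[l]

/l/ (between /m/ and /a/) fails the environment for rule 3, so it stays [l].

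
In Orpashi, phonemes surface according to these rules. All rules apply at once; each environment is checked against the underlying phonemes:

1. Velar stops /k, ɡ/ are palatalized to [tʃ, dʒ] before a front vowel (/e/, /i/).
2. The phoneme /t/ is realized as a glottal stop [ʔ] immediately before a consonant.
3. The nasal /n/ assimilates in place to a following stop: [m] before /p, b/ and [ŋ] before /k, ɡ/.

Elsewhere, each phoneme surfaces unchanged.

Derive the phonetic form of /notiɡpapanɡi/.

/n/ (word-initial): rule 3 targets it, but not before a labial or velar stop → unchanged [n].
/o/ stays [o].
/t/ — between /o/ and /i/; rule 2 does not apply here → [t].
/i/ stays [i].
/ɡ/ (between /i/ and /p/) fails the environment for rule 1, so it stays [ɡ].
/p/ (between /ɡ/ and /a/) is unaffected → [p].
/a/ — not in any rule's target class → [a].
/p/ stays [p].
/a/ (between /p/ and /n/): no rule targets it → [a].
/n/ meets the environment for rule 3 (before a labial or velar stop) → [ŋ].
Rule 1 applies to /ɡ/ (between /n/ and /i/: before a front vowel) → [dʒ].
/i/ stays [i].

[notiɡpapaŋdʒi]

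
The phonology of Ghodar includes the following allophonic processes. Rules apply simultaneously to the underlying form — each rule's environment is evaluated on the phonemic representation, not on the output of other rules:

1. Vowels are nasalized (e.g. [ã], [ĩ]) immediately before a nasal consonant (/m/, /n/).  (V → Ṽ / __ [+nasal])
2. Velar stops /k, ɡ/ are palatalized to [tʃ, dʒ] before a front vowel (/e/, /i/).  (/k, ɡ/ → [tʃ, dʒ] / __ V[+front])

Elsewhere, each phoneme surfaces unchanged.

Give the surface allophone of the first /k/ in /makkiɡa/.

[k]

/k/ (between /a/ and /k/) is in the target of rule 2 but the environment (before a front vowel) is not met → [k].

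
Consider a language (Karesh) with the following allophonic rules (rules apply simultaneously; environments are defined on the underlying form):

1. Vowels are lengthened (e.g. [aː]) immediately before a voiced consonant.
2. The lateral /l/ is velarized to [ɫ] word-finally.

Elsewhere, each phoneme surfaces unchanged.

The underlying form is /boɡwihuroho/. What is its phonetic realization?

[boːɡwihuːroho]

/b/ — not in any rule's target class → [b].
/o/ — between /b/ and /ɡ/, before a voiced consonant — surfaces as [oː] (rule 1).
/ɡ/ — not in any rule's target class → [ɡ].
/w/ (between /ɡ/ and /i/): no rule targets it → [w].
/i/ (between /w/ and /h/) is in the target of rule 1 but the environment (before a voiced consonant) is not met → [i].
/h/ — not in any rule's target class → [h].
/u/ (between /h/ and /r/): before a voiced consonant, so rule 1 applies → [uː].
/r/ — not in any rule's target class → [r].
/o/ (between /r/ and /h/): rule 1 targets it, but not before a voiced consonant → unchanged [o].
/h/ stays [h].
/o/ (word-final): rule 1 targets it, but not before a voiced consonant → unchanged [o].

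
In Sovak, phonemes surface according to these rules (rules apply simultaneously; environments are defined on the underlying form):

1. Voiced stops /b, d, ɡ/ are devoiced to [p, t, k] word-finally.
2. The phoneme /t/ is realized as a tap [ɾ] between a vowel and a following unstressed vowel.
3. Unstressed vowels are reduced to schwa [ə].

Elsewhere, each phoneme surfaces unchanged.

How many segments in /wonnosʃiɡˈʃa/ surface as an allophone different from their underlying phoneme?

Segments that undergo a rule: /o/ → [ə] (rule 3); /o/ → [ə] (rule 3); /i/ → [ə] (rule 3).
All other segments surface unchanged.

3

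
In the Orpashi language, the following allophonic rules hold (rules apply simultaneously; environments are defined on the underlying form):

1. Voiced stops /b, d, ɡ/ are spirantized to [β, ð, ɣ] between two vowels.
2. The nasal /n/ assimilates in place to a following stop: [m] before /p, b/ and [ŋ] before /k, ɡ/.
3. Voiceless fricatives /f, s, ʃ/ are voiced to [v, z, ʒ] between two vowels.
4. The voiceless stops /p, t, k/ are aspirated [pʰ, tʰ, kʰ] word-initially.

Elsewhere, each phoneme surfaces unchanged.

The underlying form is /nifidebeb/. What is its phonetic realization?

[niviðeβeb]

/n/ — word-initial; rule 2 does not apply here → [n].
/f/ — between /i/ and /i/, between two vowels — surfaces as [v] (rule 3).
/d/ — between /i/ and /e/, between two vowels — surfaces as [ð] (rule 1).
/b/ meets the environment for rule 1 (between two vowels) → [β].
/b/ — word-final; rule 1 does not apply here → [b].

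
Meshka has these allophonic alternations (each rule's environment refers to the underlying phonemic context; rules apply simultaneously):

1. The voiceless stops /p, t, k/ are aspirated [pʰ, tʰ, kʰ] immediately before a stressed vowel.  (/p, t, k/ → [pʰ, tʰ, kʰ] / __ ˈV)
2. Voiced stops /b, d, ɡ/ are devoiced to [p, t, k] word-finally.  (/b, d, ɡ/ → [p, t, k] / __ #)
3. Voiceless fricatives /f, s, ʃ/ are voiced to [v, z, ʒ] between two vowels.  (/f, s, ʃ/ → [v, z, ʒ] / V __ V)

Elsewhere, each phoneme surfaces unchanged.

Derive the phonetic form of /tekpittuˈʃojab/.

/t/ (word-initial): rule 1 targets it, but not immediately before a stressed vowel → unchanged [t].
/e/ (between /t/ and /k/) is unaffected → [e].
/k/ (between /e/ and /p/): rule 1 targets it, but not immediately before a stressed vowel → unchanged [k].
/p/ — between /k/ and /i/; rule 1 does not apply here → [p].
/i/ stays [i].
/t/ (between /i/ and /t/): rule 1 targets it, but not immediately before a stressed vowel → unchanged [t].
/t/ (between /t/ and /u/) is in the target of rule 1 but the environment (immediately before a stressed vowel) is not met → [t].
/u/ (between /t/ and /ʃ/) is unaffected → [u].
/ʃ/ — between /u/ and /o/, between two vowels — surfaces as [ʒ] (rule 3).
/o/ — not in any rule's target class → [o].
/j/ (between /o/ and /a/): no rule targets it → [j].
/a/ (between /j/ and /b/) is unaffected → [a].
/b/ (word-final) occurs word-finally → [p] by rule 2.

[tekpittuˈʒojap]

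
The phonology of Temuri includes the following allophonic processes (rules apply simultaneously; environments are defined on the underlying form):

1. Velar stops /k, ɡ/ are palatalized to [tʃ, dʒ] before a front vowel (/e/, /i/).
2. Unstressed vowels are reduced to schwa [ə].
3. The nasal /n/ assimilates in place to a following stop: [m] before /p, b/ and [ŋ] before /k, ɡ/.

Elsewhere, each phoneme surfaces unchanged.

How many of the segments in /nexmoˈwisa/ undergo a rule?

Segments that undergo a rule: /e/ → [ə] (rule 2); /o/ → [ə] (rule 2); /a/ → [ə] (rule 2).
All other segments surface unchanged.

3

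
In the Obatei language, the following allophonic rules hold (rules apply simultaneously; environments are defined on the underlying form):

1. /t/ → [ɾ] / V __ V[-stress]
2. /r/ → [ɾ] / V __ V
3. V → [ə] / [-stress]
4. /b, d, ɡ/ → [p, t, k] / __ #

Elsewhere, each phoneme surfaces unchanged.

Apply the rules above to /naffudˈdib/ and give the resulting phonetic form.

[nəffədˈdip]

/n/ — not in any rule's target class → [n].
Rule 3 applies to /a/ (between /n/ and /f/: in an unstressed syllable) → [ə].
/f/ — not in any rule's target class → [f].
/f/ (between /f/ and /u/) is unaffected → [f].
/u/ meets the environment for rule 3 (in an unstressed syllable) → [ə].
/d/ (between /u/ and /d/): rule 4 targets it, but not word-finally → unchanged [d].
/d/ (between /d/ and /i/) fails the environment for rule 4, so it stays [d].
/i/ (between /d/ and /b/) is in the target of rule 3 but the environment (in an unstressed syllable) is not met → [i].
/b/ — word-final, word-finally — surfaces as [p] (rule 4).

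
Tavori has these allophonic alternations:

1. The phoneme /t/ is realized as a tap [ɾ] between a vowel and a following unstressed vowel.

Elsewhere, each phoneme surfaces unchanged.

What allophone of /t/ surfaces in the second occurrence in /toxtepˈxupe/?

[t]

/t/ — between /x/ and /e/; rule 1 does not apply here → [t].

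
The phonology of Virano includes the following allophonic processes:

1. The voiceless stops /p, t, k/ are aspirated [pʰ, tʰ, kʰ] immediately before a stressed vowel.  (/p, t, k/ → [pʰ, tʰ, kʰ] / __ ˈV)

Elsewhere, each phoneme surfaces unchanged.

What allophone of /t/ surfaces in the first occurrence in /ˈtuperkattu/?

/t/ (word-initial) occurs immediately before a stressed vowel → [tʰ] by rule 1.

[tʰ]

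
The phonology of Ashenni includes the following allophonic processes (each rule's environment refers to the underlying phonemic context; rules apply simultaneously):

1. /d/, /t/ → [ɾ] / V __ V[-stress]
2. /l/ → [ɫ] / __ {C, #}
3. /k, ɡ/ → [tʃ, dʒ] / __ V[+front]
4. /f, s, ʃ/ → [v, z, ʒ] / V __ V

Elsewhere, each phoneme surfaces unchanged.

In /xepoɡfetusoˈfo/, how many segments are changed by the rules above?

3

Segments that undergo a rule: /t/ → [ɾ] (rule 1); /s/ → [z] (rule 4); /f/ → [v] (rule 4).
All other segments surface unchanged.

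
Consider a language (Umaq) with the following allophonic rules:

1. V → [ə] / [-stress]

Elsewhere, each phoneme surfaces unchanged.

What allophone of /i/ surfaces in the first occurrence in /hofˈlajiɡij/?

[ə]

/i/ meets the environment for rule 1 (in an unstressed syllable) → [ə].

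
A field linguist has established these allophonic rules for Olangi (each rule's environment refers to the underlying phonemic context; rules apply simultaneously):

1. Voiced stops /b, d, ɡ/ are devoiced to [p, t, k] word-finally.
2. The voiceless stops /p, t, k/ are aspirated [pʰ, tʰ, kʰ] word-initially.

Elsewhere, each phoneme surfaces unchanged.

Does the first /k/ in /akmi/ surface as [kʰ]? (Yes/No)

No

/k/ — between /a/ and /m/; rule 2 does not apply here → [k].
The actual realization is [k], not [kʰ].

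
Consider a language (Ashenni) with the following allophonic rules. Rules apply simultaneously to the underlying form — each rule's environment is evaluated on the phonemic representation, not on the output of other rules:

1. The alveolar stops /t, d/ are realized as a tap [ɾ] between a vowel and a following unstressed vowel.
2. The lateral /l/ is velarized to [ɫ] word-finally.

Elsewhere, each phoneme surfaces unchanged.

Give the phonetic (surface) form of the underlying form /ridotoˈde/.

[riɾoɾoˈde]

/r/ (word-initial): no rule targets it → [r].
/i/ (between /r/ and /d/): no rule targets it → [i].
/d/ meets the environment for rule 1 (between a vowel and a following unstressed vowel) → [ɾ].
/o/ stays [o].
/t/ — between /o/ and /o/, between a vowel and a following unstressed vowel — surfaces as [ɾ] (rule 1).
/o/ (between /t/ and /d/) is unaffected → [o].
/d/ — between /o/ and /e/; rule 1 does not apply here → [d].
/e/ — not in any rule's target class → [e].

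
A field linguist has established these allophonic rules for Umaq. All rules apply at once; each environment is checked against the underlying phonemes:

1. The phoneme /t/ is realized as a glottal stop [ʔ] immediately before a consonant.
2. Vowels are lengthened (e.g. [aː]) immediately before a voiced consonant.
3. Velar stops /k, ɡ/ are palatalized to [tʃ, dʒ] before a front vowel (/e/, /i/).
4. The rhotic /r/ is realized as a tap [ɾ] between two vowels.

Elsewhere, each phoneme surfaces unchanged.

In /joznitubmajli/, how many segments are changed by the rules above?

3

Segments that undergo a rule: /o/ → [oː] (rule 2); /u/ → [uː] (rule 2); /a/ → [aː] (rule 2).
All other segments surface unchanged.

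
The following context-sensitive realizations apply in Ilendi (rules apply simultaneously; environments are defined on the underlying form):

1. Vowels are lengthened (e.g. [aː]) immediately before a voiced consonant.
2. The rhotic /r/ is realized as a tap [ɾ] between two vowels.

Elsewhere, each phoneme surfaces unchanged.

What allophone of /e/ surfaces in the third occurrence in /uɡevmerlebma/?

Rule 1 applies to /e/ (between /l/ and /b/: before a voiced consonant) → [eː].

[eː]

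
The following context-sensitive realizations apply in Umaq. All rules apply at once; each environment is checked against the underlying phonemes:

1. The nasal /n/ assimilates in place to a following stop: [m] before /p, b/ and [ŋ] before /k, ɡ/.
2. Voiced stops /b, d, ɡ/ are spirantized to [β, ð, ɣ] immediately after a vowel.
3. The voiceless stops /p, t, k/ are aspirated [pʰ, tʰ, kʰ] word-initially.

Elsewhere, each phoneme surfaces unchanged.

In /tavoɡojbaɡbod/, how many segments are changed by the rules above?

Segments that undergo a rule: /t/ → [tʰ] (rule 3); /ɡ/ → [ɣ] (rule 2); /ɡ/ → [ɣ] (rule 2); /d/ → [ð] (rule 2).
All other segments surface unchanged.

4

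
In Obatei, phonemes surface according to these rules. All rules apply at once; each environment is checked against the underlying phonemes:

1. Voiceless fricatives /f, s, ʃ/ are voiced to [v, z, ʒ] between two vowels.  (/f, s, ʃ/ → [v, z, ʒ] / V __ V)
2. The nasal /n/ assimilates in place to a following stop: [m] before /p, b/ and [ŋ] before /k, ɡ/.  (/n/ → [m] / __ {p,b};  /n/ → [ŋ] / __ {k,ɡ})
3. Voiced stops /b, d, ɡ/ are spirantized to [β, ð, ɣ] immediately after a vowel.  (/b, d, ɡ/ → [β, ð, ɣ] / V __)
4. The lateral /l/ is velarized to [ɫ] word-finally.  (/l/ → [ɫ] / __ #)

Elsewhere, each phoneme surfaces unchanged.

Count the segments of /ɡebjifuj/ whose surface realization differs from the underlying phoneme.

2

Segments that undergo a rule: /b/ → [β] (rule 3); /f/ → [v] (rule 1).
All other segments surface unchanged.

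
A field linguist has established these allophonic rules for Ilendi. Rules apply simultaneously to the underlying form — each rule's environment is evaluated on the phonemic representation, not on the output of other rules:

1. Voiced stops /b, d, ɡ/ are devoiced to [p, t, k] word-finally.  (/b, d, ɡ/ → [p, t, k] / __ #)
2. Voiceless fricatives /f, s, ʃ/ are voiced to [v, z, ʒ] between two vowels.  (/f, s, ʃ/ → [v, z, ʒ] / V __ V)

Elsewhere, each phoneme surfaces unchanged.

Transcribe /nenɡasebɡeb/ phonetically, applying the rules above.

[nenɡazebɡep]

/n/ — not in any rule's target class → [n].
/e/ (between /n/ and /n/): no rule targets it → [e].
/n/ stays [n].
/ɡ/ (between /n/ and /a/) is in the target of rule 1 but the environment (word-finally) is not met → [ɡ].
/a/ stays [a].
/s/ (between /a/ and /e/): between two vowels, so rule 2 applies → [z].
/e/ stays [e].
/b/ — between /e/ and /ɡ/; rule 1 does not apply here → [b].
/ɡ/ (between /b/ and /e/) is in the target of rule 1 but the environment (word-finally) is not met → [ɡ].
/e/ (between /ɡ/ and /b/) is unaffected → [e].
/b/ meets the environment for rule 1 (word-finally) → [p].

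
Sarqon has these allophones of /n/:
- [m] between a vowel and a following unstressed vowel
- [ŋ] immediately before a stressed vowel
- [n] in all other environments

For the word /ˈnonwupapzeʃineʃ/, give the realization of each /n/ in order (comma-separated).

Occurrence 1 (position 1): immediately before a stressed vowel → [ŋ].
Occurrence 2 (position 3): no conditioning environment matches → elsewhere allophone [n].
Occurrence 3 (position 13): between a vowel and a following unstressed vowel → [m].

[ŋ], [n], [m]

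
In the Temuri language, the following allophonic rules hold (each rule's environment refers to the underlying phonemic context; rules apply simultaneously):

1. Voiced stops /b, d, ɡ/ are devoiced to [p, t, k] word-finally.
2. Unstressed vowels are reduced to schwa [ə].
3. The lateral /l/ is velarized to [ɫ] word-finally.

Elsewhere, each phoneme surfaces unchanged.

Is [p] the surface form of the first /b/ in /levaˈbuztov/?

/b/ (between /a/ and /u/) is in the target of rule 1 but the environment (word-finally) is not met → [b].
The actual realization is [b], not [p].

No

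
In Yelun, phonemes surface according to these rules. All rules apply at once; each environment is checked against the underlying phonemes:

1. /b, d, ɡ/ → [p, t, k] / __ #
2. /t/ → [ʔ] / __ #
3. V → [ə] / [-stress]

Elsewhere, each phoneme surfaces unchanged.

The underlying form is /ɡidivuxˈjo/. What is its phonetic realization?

/ɡ/ — word-initial; rule 1 does not apply here → [ɡ].
/i/ (between /ɡ/ and /d/) occurs in an unstressed syllable → [ə] by rule 3.
/d/ (between /i/ and /i/) fails the environment for rule 1, so it stays [d].
/i/ (between /d/ and /v/): in an unstressed syllable, so rule 3 applies → [ə].
/v/ (between /i/ and /u/): no rule targets it → [v].
/u/ (between /v/ and /x/) occurs in an unstressed syllable → [ə] by rule 3.
/x/ (between /u/ and /j/) is unaffected → [x].
/j/ stays [j].
/o/ (word-final) fails the environment for rule 3, so it stays [o].

[ɡədəvəxˈjo]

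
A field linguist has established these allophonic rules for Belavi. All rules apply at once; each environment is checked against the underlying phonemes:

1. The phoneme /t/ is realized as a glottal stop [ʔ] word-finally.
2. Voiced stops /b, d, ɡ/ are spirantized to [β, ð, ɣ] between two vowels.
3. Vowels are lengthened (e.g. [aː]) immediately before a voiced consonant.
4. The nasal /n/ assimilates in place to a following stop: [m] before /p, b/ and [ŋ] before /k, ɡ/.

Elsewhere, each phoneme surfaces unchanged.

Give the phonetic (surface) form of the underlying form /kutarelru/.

/u/ (between /k/ and /t/) is in the target of rule 3 but the environment (before a voiced consonant) is not met → [u].
/t/ (between /u/ and /a/): rule 1 targets it, but not word-finally → unchanged [t].
/a/ — between /t/ and /r/, before a voiced consonant — surfaces as [aː] (rule 3).
Rule 3 applies to /e/ (between /r/ and /l/: before a voiced consonant) → [eː].
/u/ (word-final) is in the target of rule 3 but the environment (before a voiced consonant) is not met → [u].

[kutaːreːlru]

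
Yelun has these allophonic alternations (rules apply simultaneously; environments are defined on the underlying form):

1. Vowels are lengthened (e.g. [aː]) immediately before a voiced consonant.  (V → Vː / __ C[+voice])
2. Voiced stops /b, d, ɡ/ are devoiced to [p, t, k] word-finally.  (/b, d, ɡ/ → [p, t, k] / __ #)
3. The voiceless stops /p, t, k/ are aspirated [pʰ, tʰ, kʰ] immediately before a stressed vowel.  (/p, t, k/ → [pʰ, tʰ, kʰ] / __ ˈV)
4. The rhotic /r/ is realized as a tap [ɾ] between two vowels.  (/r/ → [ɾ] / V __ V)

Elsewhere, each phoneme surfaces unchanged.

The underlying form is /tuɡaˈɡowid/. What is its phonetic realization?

/t/ (word-initial) fails the environment for rule 3, so it stays [t].
/u/ (between /t/ and /ɡ/) occurs before a voiced consonant → [uː] by rule 1.
/ɡ/ — between /u/ and /a/; rule 2 does not apply here → [ɡ].
/a/ — between /ɡ/ and /ɡ/, before a voiced consonant — surfaces as [aː] (rule 1).
/ɡ/ (between /a/ and /o/) is in the target of rule 2 but the environment (word-finally) is not met → [ɡ].
/o/ (between /ɡ/ and /w/): before a voiced consonant, so rule 1 applies → [oː].
/w/ — not in any rule's target class → [w].
/i/ (between /w/ and /d/) occurs before a voiced consonant → [iː] by rule 1.
/d/ — word-final, word-finally — surfaces as [t] (rule 2).

[tuːɡaːˈɡoːwiːt]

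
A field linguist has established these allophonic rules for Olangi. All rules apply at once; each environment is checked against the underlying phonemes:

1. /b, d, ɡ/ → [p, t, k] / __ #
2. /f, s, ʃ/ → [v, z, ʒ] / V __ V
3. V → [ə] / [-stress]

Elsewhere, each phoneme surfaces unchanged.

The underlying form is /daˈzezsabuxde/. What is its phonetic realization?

[dəˈzezsəbəxdə]

/d/ (word-initial) fails the environment for rule 1, so it stays [d].
/a/ — between /d/ and /z/, in an unstressed syllable — surfaces as [ə] (rule 3).
/z/ (between /a/ and /e/): no rule targets it → [z].
/e/ (between /z/ and /z/) is in the target of rule 3 but the environment (in an unstressed syllable) is not met → [e].
/z/ — not in any rule's target class → [z].
/s/ — between /z/ and /a/; rule 2 does not apply here → [s].
/a/ (between /s/ and /b/) occurs in an unstressed syllable → [ə] by rule 3.
/b/ — between /a/ and /u/; rule 1 does not apply here → [b].
/u/ — between /b/ and /x/, in an unstressed syllable — surfaces as [ə] (rule 3).
/x/ — not in any rule's target class → [x].
/d/ (between /x/ and /e/): rule 1 targets it, but not word-finally → unchanged [d].
/e/ meets the environment for rule 3 (in an unstressed syllable) → [ə].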